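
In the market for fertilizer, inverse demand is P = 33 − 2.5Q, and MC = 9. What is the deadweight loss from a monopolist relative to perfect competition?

DWL = 28.8

Competitive firms price at marginal cost: P = 9, giving Q = 9.6.
Monopoly sets MR = MC: 33 − 5Q = 9 ⇒ Q = 4.8, P = 33 − 2.5·4.8 = 21.
DWL is the triangle between Q = 4.8 and Q = 9.6: ½·(9.6 − 4.8)·(21 − 9) = 28.8.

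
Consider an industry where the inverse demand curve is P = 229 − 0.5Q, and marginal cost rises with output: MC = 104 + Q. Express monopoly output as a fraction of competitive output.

Q_m/Q_c = 0.75

Monopoly sets MR = MC: 229 − Q = 104 + Q ⇒ Q = 62.5, P = 229 − 0.5·62.5 = 197.75.
Competitive equilibrium sets price equal to marginal cost: 229 − 0.5Q = 104 + Q, so Q = 250/3 and P = 562/3.
Ratio Q_m/Q_c = 62.5/(250/3) = 0.75.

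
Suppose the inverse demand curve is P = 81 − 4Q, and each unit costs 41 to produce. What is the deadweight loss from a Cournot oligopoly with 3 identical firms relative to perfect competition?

Perfect competition: P = MC = 41, so 81 − 4Q = 41 and Q = 10.
With 3 symmetric Cournot firms, each firm's FOC gives 81 − 16q = 41, so q = 2.5, Q = 3·2.5 = 7.5, and P = 51.
DWL is the triangle between Q = 7.5 and Q = 10: ½·(10 − 7.5)·(51 − 41) = 12.5.

DWL = 12.5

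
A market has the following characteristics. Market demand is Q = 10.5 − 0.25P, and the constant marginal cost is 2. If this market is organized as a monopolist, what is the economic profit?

Inverting demand: P = 42 − 4Q.
The monopolist equates marginal revenue to marginal cost: 42 − 8Q = 2, so Q = 5. From demand, P = 22.
Profit = (22 − 2)·5 = 100.

Profit = 100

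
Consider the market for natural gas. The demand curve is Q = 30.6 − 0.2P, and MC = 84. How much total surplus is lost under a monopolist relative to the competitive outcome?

Inverting demand: P = 153 − 5Q.
Competitive firms price at marginal cost: P = 84, giving Q = 13.8.
A monopolist chooses Q where MR = MC. MR = 153 − 10Q; setting this equal to 84 gives Q = 6.9 and P = 118.5.
DWL is the triangle between Q = 6.9 and Q = 13.8: ½·(13.8 − 6.9)·(118.5 − 84) = 119.025.

DWL = 119.025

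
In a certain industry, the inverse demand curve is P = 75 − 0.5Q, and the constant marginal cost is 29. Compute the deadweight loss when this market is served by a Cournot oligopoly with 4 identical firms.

DWL = 84.64

Competitive firms price at marginal cost: P = 29, giving Q = 92.
With 4 symmetric Cournot firms, each firm's FOC gives 75 − 2.5q = 29, so q = 18.4, Q = 4·18.4 = 73.6, and P = 38.2.
DWL is the triangle between Q = 73.6 and Q = 92: ½·(92 − 73.6)·(38.2 − 29) = 84.64.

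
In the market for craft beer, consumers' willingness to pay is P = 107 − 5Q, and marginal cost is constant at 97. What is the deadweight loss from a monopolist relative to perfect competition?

DWL = 2.5

Perfect competition: P = MC = 97, so 107 − 5Q = 97 and Q = 2.
A monopolist chooses Q where MR = MC. MR = 107 − 10Q; setting this equal to 97 gives Q = 1 and P = 102.
DWL is the triangle between Q = 1 and Q = 2: ½·(2 − 1)·(102 − 97) = 2.5.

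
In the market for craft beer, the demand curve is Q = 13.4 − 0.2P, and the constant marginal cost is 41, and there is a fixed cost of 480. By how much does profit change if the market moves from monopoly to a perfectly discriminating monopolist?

Inverting demand: P = 67 − 5Q.
The monopolist equates marginal revenue to marginal cost: 67 − 10Q = 41, so Q = 2.6. From demand, P = 54.
Profit = (54 − 41)·2.6 − 480 = −446.2.
A perfectly discriminating monopolist sells every unit with P(Q) ≥ MC(Q), so output equals the competitive quantity Q = 5.2. Each buyer pays their reservation price, so CS = 0 and the firm captures all surplus.
PS equals the full surplus area, 67.6. Profit = 67.6 − 480 = −412.4.
Change in profit: −412.4 − −446.2 = 33.8.

π rises by 33.8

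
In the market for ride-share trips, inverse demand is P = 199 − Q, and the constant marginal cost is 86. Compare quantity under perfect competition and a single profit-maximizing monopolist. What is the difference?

Perfect competition: P = MC = 86, so 199 − Q = 86 and Q = 113.
Monopoly sets MR = MC: 199 − 2Q = 86 ⇒ Q = 56.5, P = 199 − 56.5 = 142.5.
Change in quantity: 56.5 − 113 = −56.5.

Quantity falls by 56.5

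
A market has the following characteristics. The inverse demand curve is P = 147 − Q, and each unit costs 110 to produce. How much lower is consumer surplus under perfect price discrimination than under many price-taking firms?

CS falls by 684.5

Competitive firms price at marginal cost: P = 110, giving Q = 37.
CS = ½·(147 − 110)·37 = 684.5.
A perfectly discriminating monopolist sells every unit with P(Q) ≥ MC(Q), so output equals the competitive quantity Q = 37. Each buyer pays their reservation price, so CS = 0 and the firm captures all surplus.
CS = 0.
Change in consumer surplus: 0 − 684.5 = −684.5.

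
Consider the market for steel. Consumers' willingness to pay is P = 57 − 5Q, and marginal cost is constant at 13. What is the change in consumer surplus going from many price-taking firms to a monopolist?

Under competition P = MC = 13, so Q = (57 − 13)/5 = 8.8.
CS = ½·(57 − 13)·8.8 = 193.6.
A monopolist chooses Q where MR = MC. MR = 57 − 10Q; setting this equal to 13 gives Q = 4.4 and P = 35.
CS = ½·(57 − 35)·4.4 = 48.4.
Change in consumer surplus: 48.4 − 193.6 = −145.2.

Consumer surplus falls by 145.2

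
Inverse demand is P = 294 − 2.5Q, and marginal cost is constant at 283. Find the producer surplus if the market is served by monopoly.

PS = 12.1

Monopoly sets MR = MC: 294 − 5Q = 283 ⇒ Q = 2.2, P = 294 − 2.5·2.2 = 288.5.
PS = (288.5 − 283)·2.2 = 12.1.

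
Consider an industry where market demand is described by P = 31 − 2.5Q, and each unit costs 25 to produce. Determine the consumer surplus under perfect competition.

CS = 7.2

Perfect competition: P = MC = 25, so 31 − 2.5Q = 25 and Q = 2.4.
CS = ½·(31 − 25)·2.4 = 7.2.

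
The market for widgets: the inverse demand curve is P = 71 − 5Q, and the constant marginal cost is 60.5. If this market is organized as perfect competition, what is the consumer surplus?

Perfect competition: P = MC = 60.5, so 71 − 5Q = 60.5 and Q = 2.1.
CS = ½·(71 − 60.5)·2.1 = 11.025.

CS = 11.025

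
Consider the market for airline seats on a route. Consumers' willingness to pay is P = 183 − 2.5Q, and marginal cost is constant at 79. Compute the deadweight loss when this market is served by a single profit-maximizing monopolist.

DWL = 540.8

Under competition P = MC = 79, so Q = (183 − 79)/2.5 = 41.6.
Monopoly sets MR = MC: 183 − 5Q = 79 ⇒ Q = 20.8, P = 183 − 2.5·20.8 = 131.
DWL is the triangle between Q = 20.8 and Q = 41.6: ½·(41.6 − 20.8)·(131 − 79) = 540.8.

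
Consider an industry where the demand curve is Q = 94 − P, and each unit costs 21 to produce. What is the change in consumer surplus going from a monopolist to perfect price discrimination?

CS falls by 666.125

Inverting demand: P = 94 − Q.
Monopoly sets MR = MC: 94 − 2Q = 21 ⇒ Q = 36.5, P = 94 − 36.5 = 57.5.
CS = ½·(94 − 57.5)·36.5 = 666.125.
With perfect price discrimination, output is the efficient level Q = 73 (where demand meets MC), but every buyer pays their willingness to pay: CS = 0 and PS = total surplus.
CS = 0.
Change in consumer surplus: 0 − 666.125 = −666.125.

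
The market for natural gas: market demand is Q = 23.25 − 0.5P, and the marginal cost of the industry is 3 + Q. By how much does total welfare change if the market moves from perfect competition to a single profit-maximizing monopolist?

Total welfare falls by 50.46

Inverting demand: P = 46.5 − 2Q.
Under competition P = MC: 46.5 − 2Q = 3 + Q ⇒ Q = 14.5, P = 17.5.
CS = ½·(46.5 − 17.5)·14.5 = 210.25; PS = (17.5·14.5 − 3·14.5 − ½·1·14.5²) = 105.125; TS = 315.375.
The monopolist equates marginal revenue to marginal cost: 46.5 − 4Q = 3 + Q, so Q = 8.7. From demand, P = 29.1.
CS = ½·(46.5 − 29.1)·8.7 = 75.69; PS = (29.1·8.7 − 3·8.7 − ½·1·8.7²) = 189.225; TS = 264.915.
Change in total welfare: 264.915 − 315.375 = −50.46.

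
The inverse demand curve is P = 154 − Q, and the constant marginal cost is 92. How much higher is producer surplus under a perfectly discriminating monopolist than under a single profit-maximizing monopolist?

The monopolist equates marginal revenue to marginal cost: 154 − 2Q = 92, so Q = 31. From demand, P = 123.
PS = (123 − 92)·31 = 961.
A perfectly discriminating monopolist sells every unit with P(Q) ≥ MC(Q), so output equals the competitive quantity Q = 62. Each buyer pays their reservation price, so CS = 0 and the firm captures all surplus.
PS = ½·(154 − 92)·62 = 1922.
Change in producer surplus: 1922 − 961 = 961.

Producer surplus rises by 961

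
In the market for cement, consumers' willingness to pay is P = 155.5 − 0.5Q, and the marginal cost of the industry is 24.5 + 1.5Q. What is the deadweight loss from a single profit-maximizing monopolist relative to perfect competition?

DWL = 171.61

Competitive equilibrium sets price equal to marginal cost: 155.5 − 0.5Q = 24.5 + 1.5Q, so Q = 65.5 and P = 122.75.
The monopolist equates marginal revenue to marginal cost: 155.5 − Q = 24.5 + 1.5Q, so Q = 52.4. From demand, P = 129.3.
CS = ½·(155.5 − 122.75)·65.5 = 17161/16; PS = (122.75·65.5 − 24.5·65.5 − ½·1.5·65.5²) = 51483/16; TS = 4290.25.
CS = ½·(155.5 − 129.3)·52.4 = 686.44; PS = (129.3·52.4 − 24.5·52.4 − ½·1.5·52.4²) = 3432.2; TS = 4118.64.
DWL = 4290.25 − 4118.64 = 171.61.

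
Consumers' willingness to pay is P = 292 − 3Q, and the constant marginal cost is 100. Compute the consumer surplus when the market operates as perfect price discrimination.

With perfect price discrimination, output is the efficient level Q = 64 (where demand meets MC), but every buyer pays their willingness to pay: CS = 0 and PS = total surplus.
CS = 0.

CS = 0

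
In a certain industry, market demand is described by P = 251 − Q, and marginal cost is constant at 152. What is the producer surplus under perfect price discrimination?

Under first-degree price discrimination the firm charges each unit its demand price and produces up to where P = MC, i.e. Q = 99. Consumer surplus is zero; producer surplus equals total surplus.
PS = ½·(251 − 152)·99 = 4900.5.

PS = 4900.5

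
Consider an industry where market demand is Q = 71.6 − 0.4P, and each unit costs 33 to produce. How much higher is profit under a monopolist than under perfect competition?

Inverting demand: P = 179 − 2.5Q.
Perfect competition: P = MC = 33, so 179 − 2.5Q = 33 and Q = 58.4.
Profit = (33 − 33)·58.4 = 0.
Monopoly sets MR = MC: 179 − 5Q = 33 ⇒ Q = 29.2, P = 179 − 2.5·29.2 = 106.
Profit = (106 − 33)·29.2 = 2131.6.
Change in profit: 2131.6 − 0 = 2131.6.

π rises by 2131.6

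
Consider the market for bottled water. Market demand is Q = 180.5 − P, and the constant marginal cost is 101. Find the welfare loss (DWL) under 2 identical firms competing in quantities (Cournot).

Inverting demand: P = 180.5 − Q.
Under competition P = MC = 101, so Q = (180.5 − 101)/1 = 79.5.
Cournot with 2 identical firms: the symmetric best-response condition is 180.5 − 3q = 101. Each firm produces q = 26.5, total output Q = 53, price P = 127.5.
DWL is the triangle between Q = 53 and Q = 79.5: ½·(79.5 − 53)·(127.5 − 101) = 351.125.

DWL = 351.125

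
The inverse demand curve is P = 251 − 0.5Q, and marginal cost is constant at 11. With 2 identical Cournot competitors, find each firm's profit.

π_i = 12800

In a 2-firm Cournot equilibrium, symmetry and the first-order condition give q = (251 − 11)/(1.5) = 160. So Q = 320 and P = 91.
Each firm's profit = (91 − 11)·160 = 12800.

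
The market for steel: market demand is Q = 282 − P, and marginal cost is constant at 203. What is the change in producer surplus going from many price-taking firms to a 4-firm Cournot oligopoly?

Inverting demand: P = 282 − Q.
Competitive firms price at marginal cost: P = 203, giving Q = 79.
PS = (203 − 203)·79 = 0.
In a 4-firm Cournot equilibrium, symmetry and the first-order condition give q = (282 − 203)/(5) = 15.8. So Q = 63.2 and P = 218.8.
PS = (218.8 − 203)·63.2 = 998.56.
Change in producer surplus: 998.56 − 0 = 998.56.

PS rises by 998.56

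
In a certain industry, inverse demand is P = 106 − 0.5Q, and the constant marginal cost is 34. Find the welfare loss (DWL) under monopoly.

Under competition P = MC = 34, so Q = (106 − 34)/0.5 = 144.
Monopoly sets MR = MC: 106 − Q = 34 ⇒ Q = 72, P = 106 − 0.5·72 = 70.
DWL is the triangle between Q = 72 and Q = 144: ½·(144 − 72)·(70 − 34) = 1296.

DWL = 1296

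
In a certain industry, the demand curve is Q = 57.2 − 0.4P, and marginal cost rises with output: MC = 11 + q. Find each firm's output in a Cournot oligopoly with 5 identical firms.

q_i = 8.25

Inverting demand: P = 143 − 2.5Q.
Cournot with 5 identical firms: the symmetric best-response condition is 143 − 15q = 11 + q. Each firm produces q = 8.25, total output Q = 41.25, price P = 39.875.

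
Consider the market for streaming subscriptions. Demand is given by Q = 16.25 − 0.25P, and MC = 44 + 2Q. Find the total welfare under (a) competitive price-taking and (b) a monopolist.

Inverting demand: P = 65 − 4Q.
Under competition P = MC: 65 − 4Q = 44 + 2Q ⇒ Q = 3.5, P = 51.
CS = ½·(65 − 51)·3.5 = 24.5; PS = (51·3.5 − 44·3.5 − ½·2·3.5²) = 12.25; TS = 36.75.
A monopolist chooses Q where MR = MC. MR = 65 − 8Q; setting this equal to 44 + 2Q gives Q = 2.1 and P = 56.6.
CS = ½·(65 − 56.6)·2.1 = 8.82; PS = (56.6·2.1 − 44·2.1 − ½·2·2.1²) = 22.05; TS = 30.87.

Competition: TS = 36.75; Monopoly: TS = 30.87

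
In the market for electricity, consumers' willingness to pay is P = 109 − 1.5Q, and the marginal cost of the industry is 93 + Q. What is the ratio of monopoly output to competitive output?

The monopolist equates marginal revenue to marginal cost: 109 − 3Q = 93 + Q, so Q = 4. From demand, P = 103.
Under competition P = MC: 109 − 1.5Q = 93 + Q ⇒ Q = 6.4, P = 99.4.
Ratio Q_m/Q_c = 4/6.4 = 0.625.

Q_m/Q_c = 0.625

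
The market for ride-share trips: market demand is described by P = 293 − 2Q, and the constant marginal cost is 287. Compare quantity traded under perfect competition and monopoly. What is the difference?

Competitive firms price at marginal cost: P = 287, giving Q = 3.
Monopoly sets MR = MC: 293 − 4Q = 287 ⇒ Q = 1.5, P = 293 − 2·1.5 = 290.
Change in quantity traded: 1.5 − 3 = −1.5.

Quantity traded falls by 1.5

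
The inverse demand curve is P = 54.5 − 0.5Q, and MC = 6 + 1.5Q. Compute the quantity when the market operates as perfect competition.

Q = 24.25

Competitive equilibrium sets price equal to marginal cost: 54.5 − 0.5Q = 6 + 1.5Q, so Q = 24.25 and P = 42.375.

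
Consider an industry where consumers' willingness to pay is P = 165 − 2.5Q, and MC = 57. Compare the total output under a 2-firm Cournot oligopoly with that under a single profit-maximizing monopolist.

Cournot: Q = 28.8; Monopoly: Q = 21.6

Cournot with 2 identical firms: the symmetric best-response condition is 165 − 7.5q = 57. Each firm produces q = 14.4, total output Q = 28.8, price P = 93.
A monopolist chooses Q where MR = MC. MR = 165 − 5Q; setting this equal to 57 gives Q = 21.6 and P = 111.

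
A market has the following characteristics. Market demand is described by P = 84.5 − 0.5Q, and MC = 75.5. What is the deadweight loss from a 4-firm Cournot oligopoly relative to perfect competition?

DWL = 3.24

Under competition P = MC = 75.5, so Q = (84.5 − 75.5)/0.5 = 18.
In a 4-firm Cournot equilibrium, symmetry and the first-order condition give q = (84.5 − 75.5)/(2.5) = 3.6. So Q = 14.4 and P = 77.3.
DWL is the triangle between Q = 14.4 and Q = 18: ½·(18 − 14.4)·(77.3 − 75.5) = 3.24.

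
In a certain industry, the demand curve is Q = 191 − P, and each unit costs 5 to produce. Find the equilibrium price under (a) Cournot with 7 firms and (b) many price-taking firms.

Inverting demand: P = 191 − Q.
With 7 symmetric Cournot firms, each firm's FOC gives 191 − 8q = 5, so q = 23.25, Q = 7·23.25 = 162.75, and P = 28.25.
Under competition P = MC = 5, so Q = (191 − 5)/1 = 186.

Cournot: P = 28.25; Competition: P = 5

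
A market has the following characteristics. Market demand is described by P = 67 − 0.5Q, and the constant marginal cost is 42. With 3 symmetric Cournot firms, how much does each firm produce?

q_i = 12.5

In a 3-firm Cournot equilibrium, symmetry and the first-order condition give q = (67 − 42)/(2) = 12.5. So Q = 37.5 and P = 48.25.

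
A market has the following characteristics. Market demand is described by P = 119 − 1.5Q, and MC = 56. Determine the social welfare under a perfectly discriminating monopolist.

A perfectly discriminating monopolist sells every unit with P(Q) ≥ MC(Q), so output equals the competitive quantity Q = 42. Each buyer pays their reservation price, so CS = 0 and the firm captures all surplus.
TS = 1323 (equal to competitive TS).

TS = 1323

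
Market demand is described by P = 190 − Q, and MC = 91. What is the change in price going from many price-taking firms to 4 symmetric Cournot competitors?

Perfect competition: P = MC = 91, so 190 − Q = 91 and Q = 99.
In a 4-firm Cournot equilibrium, symmetry and the first-order condition give q = (190 − 91)/(5) = 19.8. So Q = 79.2 and P = 110.8.
Change in price: 110.8 − 91 = 19.8.

P rises by 19.8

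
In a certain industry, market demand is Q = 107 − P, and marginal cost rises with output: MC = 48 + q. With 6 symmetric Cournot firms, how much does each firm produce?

Inverting demand: P = 107 − Q.
With 6 symmetric Cournot firms, each firm's FOC gives 107 − 7q = 48 + q, so q = 7.375, Q = 6·7.375 = 44.25, and P = 62.75.

q_i = 7.375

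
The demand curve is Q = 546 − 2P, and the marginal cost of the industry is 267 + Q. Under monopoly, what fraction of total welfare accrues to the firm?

Inverting demand: P = 273 − 0.5Q.
Monopoly sets MR = MC: 273 − Q = 267 + Q ⇒ Q = 3, P = 273 − 0.5·3 = 271.5.
CS = ½·(273 − 271.5)·3 = 2.25.
PS = P·Q − VC(Q) = 271.5·3 − (267·3 + ½·1·3²) = 9.
Share captured = PS/TS = 9/11.25 = 0.8.

PS/TS = 0.8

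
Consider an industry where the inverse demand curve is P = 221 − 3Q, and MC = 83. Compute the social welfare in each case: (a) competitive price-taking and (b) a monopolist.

Competition: TS = 3174; Monopoly: TS = 2380.5

Perfect competition: P = MC = 83, so 221 − 3Q = 83 and Q = 46.
CS = ½·(221 − 83)·46 = 3174; PS = (83 − 83)·46 = 0; TS = 3174.
A monopolist chooses Q where MR = MC. MR = 221 − 6Q; setting this equal to 83 gives Q = 23 and P = 152.
CS = ½·(221 − 152)·23 = 793.5; PS = (152 − 83)·23 = 1587; TS = 2380.5.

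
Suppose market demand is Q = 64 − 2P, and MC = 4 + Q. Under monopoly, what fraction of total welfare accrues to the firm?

Inverting demand: P = 32 − 0.5Q.
The monopolist equates marginal revenue to marginal cost: 32 − Q = 4 + Q, so Q = 14. From demand, P = 25.
CS = ½·(32 − 25)·14 = 49.
PS = P·Q − VC(Q) = 25·14 − (4·14 + ½·1·14²) = 196.
Share captured = PS/TS = 196/245 = 0.8.

PS/TS = 0.8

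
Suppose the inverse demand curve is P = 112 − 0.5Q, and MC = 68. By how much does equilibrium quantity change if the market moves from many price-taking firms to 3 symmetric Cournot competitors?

Q falls by 22

Under competition P = MC = 68, so Q = (112 − 68)/0.5 = 88.
With 3 symmetric Cournot firms, each firm's FOC gives 112 − 2q = 68, so q = 22, Q = 3·22 = 66, and P = 79.
Change in equilibrium quantity: 66 − 88 = −22.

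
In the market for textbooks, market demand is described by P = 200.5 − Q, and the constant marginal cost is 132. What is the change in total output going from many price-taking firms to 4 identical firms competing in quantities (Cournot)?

Under competition P = MC = 132, so Q = (200.5 − 132)/1 = 68.5.
With 4 symmetric Cournot firms, each firm's FOC gives 200.5 − 5q = 132, so q = 13.7, Q = 4·13.7 = 54.8, and P = 145.7.
Change in total output: 54.8 − 68.5 = −13.7.

Q falls by 13.7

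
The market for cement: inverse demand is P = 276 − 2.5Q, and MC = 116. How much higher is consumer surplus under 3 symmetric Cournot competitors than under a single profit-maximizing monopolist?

A monopolist chooses Q where MR = MC. MR = 276 − 5Q; setting this equal to 116 gives Q = 32 and P = 196.
CS = ½·(276 − 196)·32 = 1280.
With 3 symmetric Cournot firms, each firm's FOC gives 276 − 10q = 116, so q = 16, Q = 3·16 = 48, and P = 156.
CS = ½·(276 − 156)·48 = 2880.
Change in consumer surplus: 2880 − 1280 = 1600.

Consumer surplus rises by 1600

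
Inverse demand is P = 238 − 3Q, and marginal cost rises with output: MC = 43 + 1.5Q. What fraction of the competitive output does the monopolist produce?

Q_m/Q_c = 0.6

The monopolist equates marginal revenue to marginal cost: 238 − 6Q = 43 + 1.5Q, so Q = 26. From demand, P = 160.
Under competition P = MC: 238 − 3Q = 43 + 1.5Q ⇒ Q = 130/3, P = 108.
Ratio Q_m/Q_c = 26/(130/3) = 0.6.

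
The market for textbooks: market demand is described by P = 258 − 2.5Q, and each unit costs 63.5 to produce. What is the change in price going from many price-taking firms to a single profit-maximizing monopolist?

Competitive firms price at marginal cost: P = 63.5, giving Q = 77.8.
The monopolist equates marginal revenue to marginal cost: 258 − 5Q = 63.5, so Q = 38.9. From demand, P = 160.75.
Change in price: 160.75 − 63.5 = 97.25.

P rises by 97.25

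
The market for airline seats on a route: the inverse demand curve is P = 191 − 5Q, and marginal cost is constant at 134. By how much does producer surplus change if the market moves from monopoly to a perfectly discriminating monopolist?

Producer surplus rises by 162.45

Monopoly sets MR = MC: 191 − 10Q = 134 ⇒ Q = 5.7, P = 191 − 5·5.7 = 162.5.
PS = (162.5 − 134)·5.7 = 162.45.
With perfect price discrimination, output is the efficient level Q = 11.4 (where demand meets MC), but every buyer pays their willingness to pay: CS = 0 and PS = total surplus.
PS = ½·(191 − 134)·11.4 = 324.9.
Change in producer surplus: 324.9 − 162.45 = 162.45.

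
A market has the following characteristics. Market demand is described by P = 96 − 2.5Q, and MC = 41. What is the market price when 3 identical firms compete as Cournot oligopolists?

P = 54.75

Cournot with 3 identical firms: the symmetric best-response condition is 96 − 10q = 41. Each firm produces q = 5.5, total output Q = 16.5, price P = 54.75.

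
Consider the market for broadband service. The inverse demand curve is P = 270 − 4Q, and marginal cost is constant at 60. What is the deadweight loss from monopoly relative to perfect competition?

Competitive firms price at marginal cost: P = 60, giving Q = 52.5.
The monopolist equates marginal revenue to marginal cost: 270 − 8Q = 60, so Q = 26.25. From demand, P = 165.
DWL is the triangle between Q = 26.25 and Q = 52.5: ½·(52.5 − 26.25)·(165 − 60) = 1378.125.

DWL = 1378.125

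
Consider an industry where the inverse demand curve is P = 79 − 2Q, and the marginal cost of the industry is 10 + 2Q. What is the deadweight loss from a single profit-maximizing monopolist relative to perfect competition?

Under competition P = MC: 79 − 2Q = 10 + 2Q ⇒ Q = 17.25, P = 44.5.
A monopolist chooses Q where MR = MC. MR = 79 − 4Q; setting this equal to 10 + 2Q gives Q = 11.5 and P = 56.
CS = ½·(79 − 44.5)·17.25 = 4761/16; PS = (44.5·17.25 − 10·17.25 − ½·2·17.25²) = 4761/16; TS = 595.125.
CS = ½·(79 − 56)·11.5 = 132.25; PS = (56·11.5 − 10·11.5 − ½·2·11.5²) = 396.75; TS = 529.
DWL = 595.125 − 529 = 66.125.

DWL = 66.125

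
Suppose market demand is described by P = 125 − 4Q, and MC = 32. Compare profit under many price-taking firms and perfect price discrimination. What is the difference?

Competitive firms price at marginal cost: P = 32, giving Q = 23.25.
Profit = (32 − 32)·23.25 = 0.
Under first-degree price discrimination the firm charges each unit its demand price and produces up to where P = MC, i.e. Q = 23.25. Consumer surplus is zero; producer surplus equals total surplus.
PS equals the full surplus area, 1081.125. Profit = 1081.125 = 1081.125.
Change in profit: 1081.125 − 0 = 1081.125.

Profit rises by 1081.125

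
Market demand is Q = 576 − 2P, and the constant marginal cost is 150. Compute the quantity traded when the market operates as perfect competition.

Q = 276

Inverting demand: P = 288 − 0.5Q.
Competitive firms price at marginal cost: P = 150, giving Q = 276.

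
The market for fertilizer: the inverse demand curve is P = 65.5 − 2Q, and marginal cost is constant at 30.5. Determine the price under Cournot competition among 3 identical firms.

P = 39.25

With 3 symmetric Cournot firms, each firm's FOC gives 65.5 − 8q = 30.5, so q = 4.375, Q = 3·4.375 = 13.125, and P = 39.25.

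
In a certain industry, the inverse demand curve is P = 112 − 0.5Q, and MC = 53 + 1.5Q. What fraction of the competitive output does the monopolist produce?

Monopoly sets MR = MC: 112 − Q = 53 + 1.5Q ⇒ Q = 23.6, P = 112 − 0.5·23.6 = 100.2.
Competitive equilibrium sets price equal to marginal cost: 112 − 0.5Q = 53 + 1.5Q, so Q = 29.5 and P = 97.25.
Ratio Q_m/Q_c = 23.6/29.5 = 0.8.

Q_m/Q_c = 0.8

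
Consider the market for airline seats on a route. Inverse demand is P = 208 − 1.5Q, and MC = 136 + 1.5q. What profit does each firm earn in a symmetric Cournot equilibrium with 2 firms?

π_i = 324

With 2 symmetric Cournot firms, each firm's FOC gives 208 − 4.5q = 136 + 1.5q, so q = 12, Q = 2·12 = 24, and P = 172.
Each firm's profit = 172·12 − (136·12 + ½·1.5·12²) = 324.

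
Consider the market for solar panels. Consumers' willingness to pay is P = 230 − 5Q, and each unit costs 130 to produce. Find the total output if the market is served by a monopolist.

The monopolist equates marginal revenue to marginal cost: 230 − 10Q = 130, so Q = 10. From demand, P = 180.

Q = 10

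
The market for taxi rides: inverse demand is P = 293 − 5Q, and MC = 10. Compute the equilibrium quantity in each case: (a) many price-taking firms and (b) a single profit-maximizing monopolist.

Competitive firms price at marginal cost: P = 10, giving Q = 56.6.
A monopolist chooses Q where MR = MC. MR = 293 − 10Q; setting this equal to 10 gives Q = 28.3 and P = 151.5.

Competition: Q = 56.6; Monopoly: Q = 28.3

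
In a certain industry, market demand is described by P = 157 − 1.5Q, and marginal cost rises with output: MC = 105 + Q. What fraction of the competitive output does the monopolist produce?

Monopoly sets MR = MC: 157 − 3Q = 105 + Q ⇒ Q = 13, P = 157 − 1.5·13 = 137.5.
Under competition P = MC: 157 − 1.5Q = 105 + Q ⇒ Q = 20.8, P = 125.8.
Ratio Q_m/Q_c = 13/20.8 = 0.625.

Q_m/Q_c = 0.625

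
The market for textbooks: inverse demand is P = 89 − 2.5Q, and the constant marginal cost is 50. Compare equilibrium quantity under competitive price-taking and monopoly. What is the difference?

Equilibrium quantity falls by 7.8

Perfect competition: P = MC = 50, so 89 − 2.5Q = 50 and Q = 15.6.
Monopoly sets MR = MC: 89 − 5Q = 50 ⇒ Q = 7.8, P = 89 − 2.5·7.8 = 69.5.
Change in equilibrium quantity: 7.8 − 15.6 = −7.8.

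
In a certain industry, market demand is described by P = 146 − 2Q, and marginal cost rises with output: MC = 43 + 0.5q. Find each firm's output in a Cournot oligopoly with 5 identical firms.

In a 5-firm Cournot equilibrium, symmetry and the first-order condition give q = (146 − 43)/(12.5) = 8.24. So Q = 41.2 and P = 63.6.

q_i = 8.24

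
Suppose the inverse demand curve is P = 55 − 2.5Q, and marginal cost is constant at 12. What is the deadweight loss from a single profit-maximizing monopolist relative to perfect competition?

Under competition P = MC = 12, so Q = (55 − 12)/2.5 = 17.2.
The monopolist equates marginal revenue to marginal cost: 55 − 5Q = 12, so Q = 8.6. From demand, P = 33.5.
DWL is the triangle between Q = 8.6 and Q = 17.2: ½·(17.2 − 8.6)·(33.5 − 12) = 92.45.

DWL = 92.45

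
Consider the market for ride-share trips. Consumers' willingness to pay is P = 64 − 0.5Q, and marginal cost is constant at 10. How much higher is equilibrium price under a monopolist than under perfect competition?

P rises by 27

Competitive firms price at marginal cost: P = 10, giving Q = 108.
A monopolist chooses Q where MR = MC. MR = 64 − Q; setting this equal to 10 gives Q = 54 and P = 37.
Change in equilibrium price: 37 − 10 = 27.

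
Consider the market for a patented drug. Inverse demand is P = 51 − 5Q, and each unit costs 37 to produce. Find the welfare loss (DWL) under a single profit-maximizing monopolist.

Perfect competition: P = MC = 37, so 51 − 5Q = 37 and Q = 2.8.
The monopolist equates marginal revenue to marginal cost: 51 − 10Q = 37, so Q = 1.4. From demand, P = 44.
DWL is the triangle between Q = 1.4 and Q = 2.8: ½·(2.8 − 1.4)·(44 − 37) = 4.9.

DWL = 4.9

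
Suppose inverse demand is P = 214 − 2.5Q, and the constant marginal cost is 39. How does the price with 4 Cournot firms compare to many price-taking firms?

Cournot: P = 74; Competition: P = 39

Cournot with 4 identical firms: the symmetric best-response condition is 214 − 12.5q = 39. Each firm produces q = 14, total output Q = 56, price P = 74.
Under competition P = MC = 39, so Q = (214 − 39)/2.5 = 70.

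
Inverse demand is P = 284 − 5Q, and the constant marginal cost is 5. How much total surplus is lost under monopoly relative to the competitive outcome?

Competitive firms price at marginal cost: P = 5, giving Q = 55.8.
Monopoly sets MR = MC: 284 − 10Q = 5 ⇒ Q = 27.9, P = 284 − 5·27.9 = 144.5.
DWL is the triangle between Q = 27.9 and Q = 55.8: ½·(55.8 − 27.9)·(144.5 − 5) = 1946.025.

DWL = 1946.025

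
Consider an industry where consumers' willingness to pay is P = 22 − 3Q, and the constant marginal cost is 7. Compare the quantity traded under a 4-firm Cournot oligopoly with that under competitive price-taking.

Cournot: Q = 4; Competition: Q = 5

In a 4-firm Cournot equilibrium, symmetry and the first-order condition give q = (22 − 7)/(15) = 1. So Q = 4 and P = 10.
Perfect competition: P = MC = 7, so 22 − 3Q = 7 and Q = 5.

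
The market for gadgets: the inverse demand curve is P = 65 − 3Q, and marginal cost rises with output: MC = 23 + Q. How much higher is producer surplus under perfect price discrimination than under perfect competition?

Under competition P = MC: 65 − 3Q = 23 + Q ⇒ Q = 10.5, P = 33.5.
PS = P·Q − VC(Q) = 33.5·10.5 − (23·10.5 + ½·1·10.5²) = 55.125.
A perfectly discriminating monopolist sells every unit with P(Q) ≥ MC(Q), so output equals the competitive quantity Q = 10.5. Each buyer pays their reservation price, so CS = 0 and the firm captures all surplus.
PS = ½·(65 − 23)·10.5 = 220.5.
Change in producer surplus: 220.5 − 55.125 = 165.375.

PS rises by 165.375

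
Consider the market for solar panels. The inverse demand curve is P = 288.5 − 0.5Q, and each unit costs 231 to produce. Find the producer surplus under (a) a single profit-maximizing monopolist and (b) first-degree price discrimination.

Monopoly: PS = 1653.125; Perfect PD: PS = 3306.25

Monopoly sets MR = MC: 288.5 − Q = 231 ⇒ Q = 57.5, P = 288.5 − 0.5·57.5 = 259.75.
PS = (259.75 − 231)·57.5 = 1653.125.
Under first-degree price discrimination the firm charges each unit its demand price and produces up to where P = MC, i.e. Q = 115. Consumer surplus is zero; producer surplus equals total surplus.
PS = ½·(288.5 − 231)·115 = 3306.25.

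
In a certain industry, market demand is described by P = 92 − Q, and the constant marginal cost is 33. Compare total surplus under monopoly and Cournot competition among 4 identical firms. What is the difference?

Total surplus rises by 365.505

Monopoly sets MR = MC: 92 − 2Q = 33 ⇒ Q = 29.5, P = 92 − 29.5 = 62.5.
CS = ½·(92 − 62.5)·29.5 = 435.125; PS = (62.5 − 33)·29.5 = 870.25; TS = 1305.375.
In a 4-firm Cournot equilibrium, symmetry and the first-order condition give q = (92 − 33)/(5) = 11.8. So Q = 47.2 and P = 44.8.
CS = ½·(92 − 44.8)·47.2 = 1113.92; PS = (44.8 − 33)·47.2 = 556.96; TS = 1670.88.
Change in total surplus: 1670.88 − 1305.375 = 365.505.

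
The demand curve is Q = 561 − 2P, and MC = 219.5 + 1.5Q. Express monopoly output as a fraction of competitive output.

Inverting demand: P = 280.5 − 0.5Q.
A monopolist chooses Q where MR = MC. MR = 280.5 − Q; setting this equal to 219.5 + 1.5Q gives Q = 24.4 and P = 268.3.
Under competition P = MC: 280.5 − 0.5Q = 219.5 + 1.5Q ⇒ Q = 30.5, P = 265.25.
Ratio Q_m/Q_c = 24.4/30.5 = 0.8.

Q_m/Q_c = 0.8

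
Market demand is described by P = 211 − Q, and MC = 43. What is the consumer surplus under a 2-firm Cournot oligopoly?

CS = 6272

In a 2-firm Cournot equilibrium, symmetry and the first-order condition give q = (211 − 43)/(3) = 56. So Q = 112 and P = 99.
CS = ½·(211 − 99)·112 = 6272.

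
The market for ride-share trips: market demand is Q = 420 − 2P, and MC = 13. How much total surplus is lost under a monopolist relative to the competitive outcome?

DWL = 9702.25

Inverting demand: P = 210 − 0.5Q.
Perfect competition: P = MC = 13, so 210 − 0.5Q = 13 and Q = 394.
A monopolist chooses Q where MR = MC. MR = 210 − Q; setting this equal to 13 gives Q = 197 and P = 111.5.
DWL is the triangle between Q = 197 and Q = 394: ½·(394 − 197)·(111.5 − 13) = 9702.25.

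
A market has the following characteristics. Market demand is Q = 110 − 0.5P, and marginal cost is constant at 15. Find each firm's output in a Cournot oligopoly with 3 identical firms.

q_i = 25.625

Inverting demand: P = 220 − 2Q.
In a 3-firm Cournot equilibrium, symmetry and the first-order condition give q = (220 − 15)/(8) = 25.625. So Q = 76.875 and P = 66.25.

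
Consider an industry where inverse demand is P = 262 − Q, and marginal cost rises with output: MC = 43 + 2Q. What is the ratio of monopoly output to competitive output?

Q_m/Q_c = 0.75

The monopolist equates marginal revenue to marginal cost: 262 − 2Q = 43 + 2Q, so Q = 54.75. From demand, P = 207.25.
Competitive equilibrium sets price equal to marginal cost: 262 − Q = 43 + 2Q, so Q = 73 and P = 189.
Ratio Q_m/Q_c = 54.75/73 = 0.75.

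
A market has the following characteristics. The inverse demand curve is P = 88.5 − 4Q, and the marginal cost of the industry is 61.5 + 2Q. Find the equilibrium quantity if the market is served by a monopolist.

Monopoly sets MR = MC: 88.5 − 8Q = 61.5 + 2Q ⇒ Q = 2.7, P = 88.5 − 4·2.7 = 77.7.

Q = 2.7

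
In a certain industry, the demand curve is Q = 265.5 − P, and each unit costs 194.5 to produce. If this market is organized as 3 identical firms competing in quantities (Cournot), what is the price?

Inverting demand: P = 265.5 − Q.
With 3 symmetric Cournot firms, each firm's FOC gives 265.5 − 4q = 194.5, so q = 17.75, Q = 3·17.75 = 53.25, and P = 212.25.

P = 212.25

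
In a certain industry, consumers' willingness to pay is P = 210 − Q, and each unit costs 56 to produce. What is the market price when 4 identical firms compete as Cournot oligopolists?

P = 86.8

With 4 symmetric Cournot firms, each firm's FOC gives 210 − 5q = 56, so q = 30.8, Q = 4·30.8 = 123.2, and P = 86.8.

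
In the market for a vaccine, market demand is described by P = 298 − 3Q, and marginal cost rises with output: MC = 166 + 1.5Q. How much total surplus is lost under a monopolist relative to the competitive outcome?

DWL = 309.76

Under competition P = MC: 298 − 3Q = 166 + 1.5Q ⇒ Q = 88/3, P = 210.
A monopolist chooses Q where MR = MC. MR = 298 − 6Q; setting this equal to 166 + 1.5Q gives Q = 17.6 and P = 245.2.
CS = ½·(298 − 210)·88/3 = 3872/3; PS = (210·88/3 − 166·88/3 − ½·1.5·(88/3)²) = 1936/3; TS = 1936.
CS = ½·(298 − 245.2)·17.6 = 464.64; PS = (245.2·17.6 − 166·17.6 − ½·1.5·17.6²) = 1161.6; TS = 1626.24.
DWL = 1936 − 1626.24 = 309.76.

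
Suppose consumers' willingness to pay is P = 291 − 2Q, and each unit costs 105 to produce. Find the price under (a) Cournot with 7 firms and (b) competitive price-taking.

Cournot: P = 128.25; Competition: P = 105

With 7 symmetric Cournot firms, each firm's FOC gives 291 − 16q = 105, so q = 11.625, Q = 7·11.625 = 81.375, and P = 128.25.
Competitive firms price at marginal cost: P = 105, giving Q = 93.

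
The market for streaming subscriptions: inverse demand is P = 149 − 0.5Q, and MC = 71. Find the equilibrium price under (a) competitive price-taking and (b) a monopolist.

Competition: P = 71; Monopoly: P = 110

Under competition P = MC = 71, so Q = (149 − 71)/0.5 = 156.
Monopoly sets MR = MC: 149 − Q = 71 ⇒ Q = 78, P = 149 − 0.5·78 = 110.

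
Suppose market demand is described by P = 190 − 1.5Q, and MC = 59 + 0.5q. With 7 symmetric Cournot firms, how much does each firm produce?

Cournot with 7 identical firms: the symmetric best-response condition is 190 − 12q = 59 + 0.5q. Each firm produces q = 10.48, total output Q = 73.36, price P = 79.96.

q_i = 10.48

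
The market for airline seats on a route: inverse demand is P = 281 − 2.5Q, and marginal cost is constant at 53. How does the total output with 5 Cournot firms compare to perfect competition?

Cournot: Q = 76; Competition: Q = 91.2

Cournot with 5 identical firms: the symmetric best-response condition is 281 − 15q = 53. Each firm produces q = 15.2, total output Q = 76, price P = 91.
Under competition P = MC = 53, so Q = (281 − 53)/2.5 = 91.2.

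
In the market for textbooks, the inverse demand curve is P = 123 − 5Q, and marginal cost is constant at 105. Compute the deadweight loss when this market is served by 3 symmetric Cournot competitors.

Under competition P = MC = 105, so Q = (123 − 105)/5 = 3.6.
Cournot with 3 identical firms: the symmetric best-response condition is 123 − 20q = 105. Each firm produces q = 0.9, total output Q = 2.7, price P = 109.5.
DWL is the triangle between Q = 2.7 and Q = 3.6: ½·(3.6 − 2.7)·(109.5 − 105) = 2.025.

DWL = 2.025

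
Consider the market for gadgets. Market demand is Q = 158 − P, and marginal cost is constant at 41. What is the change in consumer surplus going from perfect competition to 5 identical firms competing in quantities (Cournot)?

CS falls by 2091.375

Inverting demand: P = 158 − Q.
Under competition P = MC = 41, so Q = (158 − 41)/1 = 117.
CS = ½·(158 − 41)·117 = 6844.5.
Cournot with 5 identical firms: the symmetric best-response condition is 158 − 6q = 41. Each firm produces q = 19.5, total output Q = 97.5, price P = 60.5.
CS = ½·(158 − 60.5)·97.5 = 4753.125.
Change in consumer surplus: 4753.125 − 6844.5 = −2091.375.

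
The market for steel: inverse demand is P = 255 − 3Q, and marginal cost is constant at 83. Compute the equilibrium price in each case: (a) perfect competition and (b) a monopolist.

Perfect competition: P = MC = 83, so 255 − 3Q = 83 and Q = 172/3.
Monopoly sets MR = MC: 255 − 6Q = 83 ⇒ Q = 86/3, P = 255 − 3·86/3 = 169.

Competition: P = 83; Monopoly: P = 169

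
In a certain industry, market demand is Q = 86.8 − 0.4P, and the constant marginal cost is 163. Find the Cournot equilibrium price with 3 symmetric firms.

Inverting demand: P = 217 − 2.5Q.
Cournot with 3 identical firms: the symmetric best-response condition is 217 − 10q = 163. Each firm produces q = 5.4, total output Q = 16.2, price P = 176.5.

P = 176.5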